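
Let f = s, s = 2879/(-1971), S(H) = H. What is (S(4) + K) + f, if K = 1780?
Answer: 3513385/1971 ≈ 1782.5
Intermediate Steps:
s = -2879/1971 (s = 2879*(-1/1971) = -2879/1971 ≈ -1.4607)
f = -2879/1971 ≈ -1.4607
(S(4) + K) + f = (4 + 1780) - 2879/1971 = 1784 - 2879/1971 = 3513385/1971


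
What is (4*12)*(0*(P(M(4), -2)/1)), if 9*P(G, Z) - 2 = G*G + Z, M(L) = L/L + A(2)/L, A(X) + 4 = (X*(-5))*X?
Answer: 0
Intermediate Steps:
A(X) = -4 - 5*X² (A(X) = -4 + (X*(-5))*X = -4 + (-5*X)*X = -4 - 5*X²)
M(L) = 1 - 24/L (M(L) = L/L + (-4 - 5*2²)/L = 1 + (-4 - 5*4)/L = 1 + (-4 - 20)/L = 1 - 24/L)
P(G, Z) = 2/9 + Z/9 + G²/9 (P(G, Z) = 2/9 + (G*G + Z)/9 = 2/9 + (G² + Z)/9 = 2/9 + (Z + G²)/9 = 2/9 + (Z/9 + G²/9) = 2/9 + Z/9 + G²/9)
(4*12)*(0*(P(M(4), -2)/1)) = (4*12)*(0*((2/9 + (⅑)*(-2) + ((-24 + 4)/4)²/9)/1)) = 48*(0*((2/9 - 2/9 + ((¼)*(-20))²/9)*1)) = 48*(0*((2/9 - 2/9 + (⅑)*(-5)²)*1)) = 48*(0*((2/9 - 2/9 + (⅑)*25)*1)) = 48*(0*((2/9 - 2/9 + 25/9)*1)) = 48*(0*((25/9)*1)) = 48*(0*(25/9)) = 48*0 = 0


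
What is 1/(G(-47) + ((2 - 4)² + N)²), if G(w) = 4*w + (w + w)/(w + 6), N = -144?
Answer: 41/795986 ≈ 5.1508e-5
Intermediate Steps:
G(w) = 4*w + 2*w/(6 + w) (G(w) = 4*w + (2*w)/(6 + w) = 4*w + 2*w/(6 + w))
1/(G(-47) + ((2 - 4)² + N)²) = 1/(2*(-47)*(13 + 2*(-47))/(6 - 47) + ((2 - 4)² - 144)²) = 1/(2*(-47)*(13 - 94)/(-41) + ((-2)² - 144)²) = 1/(2*(-47)*(-1/41)*(-81) + (4 - 144)²) = 1/(-7614/41 + (-140)²) = 1/(-7614/41 + 19600) = 1/(795986/41) = 41/795986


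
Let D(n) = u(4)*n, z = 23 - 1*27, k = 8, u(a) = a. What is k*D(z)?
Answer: -128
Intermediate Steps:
z = -4 (z = 23 - 27 = -4)
D(n) = 4*n
k*D(z) = 8*(4*(-4)) = 8*(-16) = -128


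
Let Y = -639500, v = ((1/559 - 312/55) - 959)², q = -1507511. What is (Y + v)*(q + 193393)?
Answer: -27814247922930193304/72711925 ≈ -3.8253e+11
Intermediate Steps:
v = 879644891980864/945255025 (v = ((1*(1/559) - 312*1/55) - 959)² = ((1/559 - 312/55) - 959)² = (-174353/30745 - 959)² = (-29658808/30745)² = 879644891980864/945255025 ≈ 9.3059e+5)
(Y + v)*(q + 193393) = (-639500 + 879644891980864/945255025)*(-1507511 + 193393) = (275154303493364/945255025)*(-1314118) = -27814247922930193304/72711925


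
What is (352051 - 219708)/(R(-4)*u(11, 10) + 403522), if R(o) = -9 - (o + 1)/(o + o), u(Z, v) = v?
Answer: 529372/1613713 ≈ 0.32805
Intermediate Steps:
R(o) = -9 - (1 + o)/(2*o)
(352051 - 219708)/(R(-4)*u(11, 10) + 403522) = (352051 - 219708)/(((½)*(-1 - 19*(-4))/(-4))*10 + 403522) = 132343/(((½)*(-¼)*(-1 + 76))*10 + 403522) = 132343/(((½)*(-¼)*75)*10 + 403522) = 132343/(-75/8*10 + 403522) = 132343/(-375/4 + 403522) = 132343/(1613713/4) = 132343*(4/1613713) = 529372/1613713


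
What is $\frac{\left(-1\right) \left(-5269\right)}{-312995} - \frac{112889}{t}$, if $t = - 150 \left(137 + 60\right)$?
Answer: $\frac{7035598721}{1849800450} \approx 3.8034$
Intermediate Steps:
$t = -29550$ ($t = \left(-150\right) 197 = -29550$)
$\frac{\left(-1\right) \left(-5269\right)}{-312995} - \frac{112889}{t} = \frac{\left(-1\right) \left(-5269\right)}{-312995} - \frac{112889}{-29550} = 5269 \left(- \frac{1}{312995}\right) - - \frac{112889}{29550} = - \frac{5269}{312995} + \frac{112889}{29550} = \frac{7035598721}{1849800450}$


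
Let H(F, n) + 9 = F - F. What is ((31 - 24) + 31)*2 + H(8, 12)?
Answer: 67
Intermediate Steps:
H(F, n) = -9 (H(F, n) = -9 + (F - F) = -9 + 0 = -9)
((31 - 24) + 31)*2 + H(8, 12) = ((31 - 24) + 31)*2 - 9 = (7 + 31)*2 - 9 = 38*2 - 9 = 76 - 9 = 67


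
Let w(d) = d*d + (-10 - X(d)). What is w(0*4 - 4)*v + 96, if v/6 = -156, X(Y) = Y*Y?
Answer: 9456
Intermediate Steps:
X(Y) = Y**2
v = -936 (v = 6*(-156) = -936)
w(d) = -10 (w(d) = d*d + (-10 - d**2) = d**2 + (-10 - d**2) = -10)
w(0*4 - 4)*v + 96 = -10*(-936) + 96 = 9360 + 96 = 9456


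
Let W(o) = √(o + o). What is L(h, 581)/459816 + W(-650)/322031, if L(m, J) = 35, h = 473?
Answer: 5/65688 + 10*I*√13/322031 ≈ 7.6117e-5 + 0.00011196*I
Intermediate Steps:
W(o) = √2*√o (W(o) = √(2*o) = √2*√o)
L(h, 581)/459816 + W(-650)/322031 = 35/459816 + (√2*√(-650))/322031 = 35*(1/459816) + (√2*(5*I*√26))*(1/322031) = 5/65688 + (10*I*√13)*(1/322031) = 5/65688 + 10*I*√13/322031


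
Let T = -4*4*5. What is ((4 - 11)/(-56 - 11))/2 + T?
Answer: -10713/134 ≈ -79.948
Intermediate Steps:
T = -80 (T = -16*5 = -80)
((4 - 11)/(-56 - 11))/2 + T = ((4 - 11)/(-56 - 11))/2 - 80 = -7/(-67)*(1/2) - 80 = -7*(-1/67)*(1/2) - 80 = (7/67)*(1/2) - 80 = 7/134 - 80 = -10713/134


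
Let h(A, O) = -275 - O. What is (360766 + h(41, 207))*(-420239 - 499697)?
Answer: -331438221824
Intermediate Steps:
(360766 + h(41, 207))*(-420239 - 499697) = (360766 + (-275 - 1*207))*(-420239 - 499697) = (360766 + (-275 - 207))*(-919936) = (360766 - 482)*(-919936) = 360284*(-919936) = -331438221824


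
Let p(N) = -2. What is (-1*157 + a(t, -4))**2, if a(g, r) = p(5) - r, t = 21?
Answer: 24025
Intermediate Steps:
a(g, r) = -2 - r
(-1*157 + a(t, -4))**2 = (-1*157 + (-2 - 1*(-4)))**2 = (-157 + (-2 + 4))**2 = (-157 + 2)**2 = (-155)**2 = 24025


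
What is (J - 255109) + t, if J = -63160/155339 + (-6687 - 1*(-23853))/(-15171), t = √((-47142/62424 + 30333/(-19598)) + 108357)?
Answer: -200401910491085/785549323 + 3*√1336369583206077/333166 ≈ -2.5478e+5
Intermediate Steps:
t = 3*√1336369583206077/333166 (t = √((-47142*1/62424 + 30333*(-1/19598)) + 108357) = √((-873/1156 - 30333/19598) + 108357) = √(-26087001/11327644 + 108357) = √(1227403433907/11327644) = 3*√1336369583206077/333166 ≈ 329.17)
J = -1208249878/785549323 (J = -63160*1/155339 + (-6687 + 23853)*(-1/15171) = -63160/155339 + 17166*(-1/15171) = -63160/155339 - 5722/5057 = -1208249878/785549323 ≈ -1.5381)
(J - 255109) + t = (-1208249878/785549323 - 255109) + 3*√1336369583206077/333166 = -200401910491085/785549323 + 3*√1336369583206077/333166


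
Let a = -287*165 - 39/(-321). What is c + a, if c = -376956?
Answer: -45401264/107 ≈ -4.2431e+5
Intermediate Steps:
a = -5066972/107 (a = -47355 - 39*(-1/321) = -47355 + 13/107 = -5066972/107 ≈ -47355.)
c + a = -376956 - 5066972/107 = -45401264/107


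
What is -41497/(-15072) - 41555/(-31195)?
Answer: 384163175/94034208 ≈ 4.0854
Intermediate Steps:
-41497/(-15072) - 41555/(-31195) = -41497*(-1/15072) - 41555*(-1/31195) = 41497/15072 + 8311/6239 = 384163175/94034208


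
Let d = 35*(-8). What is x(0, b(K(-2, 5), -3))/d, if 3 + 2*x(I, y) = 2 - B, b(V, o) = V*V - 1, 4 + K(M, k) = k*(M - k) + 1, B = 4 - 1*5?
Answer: 0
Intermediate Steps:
d = -280
B = -1 (B = 4 - 5 = -1)
K(M, k) = -3 + k*(M - k) (K(M, k) = -4 + (k*(M - k) + 1) = -4 + (1 + k*(M - k)) = -3 + k*(M - k))
b(V, o) = -1 + V² (b(V, o) = V² - 1 = -1 + V²)
x(I, y) = 0 (x(I, y) = -3/2 + (2 - 1*(-1))/2 = -3/2 + (2 + 1)/2 = -3/2 + (½)*3 = -3/2 + 3/2 = 0)
x(0, b(K(-2, 5), -3))/d = 0/(-280) = 0*(-1/280) = 0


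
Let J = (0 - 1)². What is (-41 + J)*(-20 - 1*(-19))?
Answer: 40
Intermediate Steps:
J = 1 (J = (-1)² = 1)
(-41 + J)*(-20 - 1*(-19)) = (-41 + 1)*(-20 - 1*(-19)) = -40*(-20 + 19) = -40*(-1) = 40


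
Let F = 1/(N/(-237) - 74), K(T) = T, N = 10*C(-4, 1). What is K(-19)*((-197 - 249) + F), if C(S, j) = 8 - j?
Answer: 149214695/17608 ≈ 8474.3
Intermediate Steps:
N = 70 (N = 10*(8 - 1*1) = 10*(8 - 1) = 10*7 = 70)
F = -237/17608 (F = 1/(70/(-237) - 74) = 1/(70*(-1/237) - 74) = 1/(-70/237 - 74) = 1/(-17608/237) = -237/17608 ≈ -0.013460)
K(-19)*((-197 - 249) + F) = -19*((-197 - 249) - 237/17608) = -19*(-446 - 237/17608) = -19*(-7853405/17608) = 149214695/17608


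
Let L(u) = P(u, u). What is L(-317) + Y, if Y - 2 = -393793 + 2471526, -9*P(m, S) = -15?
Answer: 6233210/3 ≈ 2.0777e+6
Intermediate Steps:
P(m, S) = 5/3 (P(m, S) = -⅑*(-15) = 5/3)
L(u) = 5/3
Y = 2077735 (Y = 2 + (-393793 + 2471526) = 2 + 2077733 = 2077735)
L(-317) + Y = 5/3 + 2077735 = 6233210/3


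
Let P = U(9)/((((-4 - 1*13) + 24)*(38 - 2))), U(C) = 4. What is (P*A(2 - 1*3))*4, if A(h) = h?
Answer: -4/63 ≈ -0.063492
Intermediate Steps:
P = 1/63 (P = 4/((((-4 - 1*13) + 24)*(38 - 2))) = 4/((((-4 - 13) + 24)*36)) = 4/(((-17 + 24)*36)) = 4/((7*36)) = 4/252 = 4*(1/252) = 1/63 ≈ 0.015873)
(P*A(2 - 1*3))*4 = ((2 - 1*3)/63)*4 = ((2 - 3)/63)*4 = ((1/63)*(-1))*4 = -1/63*4 = -4/63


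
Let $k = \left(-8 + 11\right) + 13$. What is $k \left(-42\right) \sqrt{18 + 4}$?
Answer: $- 672 \sqrt{22} \approx -3152.0$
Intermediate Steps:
$k = 16$ ($k = 3 + 13 = 16$)
$k \left(-42\right) \sqrt{18 + 4} = 16 \left(-42\right) \sqrt{18 + 4} = - 672 \sqrt{22}$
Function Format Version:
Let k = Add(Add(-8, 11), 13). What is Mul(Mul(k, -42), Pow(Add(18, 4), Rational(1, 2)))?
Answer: Mul(-672, Pow(22, Rational(1, 2))) ≈ -3152.0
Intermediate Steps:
k = 16 (k = Add(3, 13) = 16)
Mul(Mul(k, -42), Pow(Add(18, 4), Rational(1, 2))) = Mul(Mul(16, -42), Pow(Add(18, 4), Rational(1, 2))) = Mul(-672, Pow(22, Rational(1, 2)))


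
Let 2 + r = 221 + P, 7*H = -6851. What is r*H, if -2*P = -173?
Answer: -4185961/14 ≈ -2.9900e+5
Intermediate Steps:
P = 173/2 (P = -½*(-173) = 173/2 ≈ 86.500)
H = -6851/7 (H = (⅐)*(-6851) = -6851/7 ≈ -978.71)
r = 611/2 (r = -2 + (221 + 173/2) = -2 + 615/2 = 611/2 ≈ 305.50)
r*H = (611/2)*(-6851/7) = -4185961/14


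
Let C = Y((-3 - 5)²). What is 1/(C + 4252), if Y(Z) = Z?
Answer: 1/4316 ≈ 0.00023170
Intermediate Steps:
C = 64 (C = (-3 - 5)² = (-8)² = 64)
1/(C + 4252) = 1/(64 + 4252) = 1/4316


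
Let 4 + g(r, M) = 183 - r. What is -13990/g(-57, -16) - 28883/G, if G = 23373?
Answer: -166902329/2758014 ≈ -60.515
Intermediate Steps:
g(r, M) = 179 - r (g(r, M) = -4 + (183 - r) = 179 - r)
-13990/g(-57, -16) - 28883/G = -13990/(179 - 1*(-57)) - 28883/23373 = -13990/(179 + 57) - 28883*1/23373 = -13990/236 - 28883/23373 = -13990*1/236 - 28883/23373 = -6995/118 - 28883/23373 = -166902329/2758014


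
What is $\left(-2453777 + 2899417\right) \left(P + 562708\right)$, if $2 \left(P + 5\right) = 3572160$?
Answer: $1046711656120$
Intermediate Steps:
$P = 1786075$ ($P = -5 + \frac{1}{2} \cdot 3572160 = -5 + 1786080 = 1786075$)
$\left(-2453777 + 2899417\right) \left(P + 562708\right) = \left(-2453777 + 2899417\right) \left(1786075 + 562708\right) = 445640 \cdot 2348783 = 1046711656120$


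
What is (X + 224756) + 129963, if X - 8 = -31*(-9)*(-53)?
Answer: 339940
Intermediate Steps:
X = -14779 (X = 8 - 31*(-9)*(-53) = 8 + 279*(-53) = 8 - 14787 = -14779)
(X + 224756) + 129963 = (-14779 + 224756) + 129963 = 209977 + 129963 = 339940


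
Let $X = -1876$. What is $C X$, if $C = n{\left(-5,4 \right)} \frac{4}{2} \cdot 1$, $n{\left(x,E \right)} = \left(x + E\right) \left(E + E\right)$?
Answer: $30016$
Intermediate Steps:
$n{\left(x,E \right)} = 2 E \left(E + x\right)$ ($n{\left(x,E \right)} = \left(E + x\right) 2 E = 2 E \left(E + x\right)$)
$C = -16$ ($C = 2 \cdot 4 \left(4 - 5\right) \frac{4}{2} \cdot 1 = 2 \cdot 4 \left(-1\right) 4 \cdot \frac{1}{2} \cdot 1 = \left(-8\right) 2 \cdot 1 = \left(-16\right) 1 = -16$)
$C X = \left(-16\right) \left(-1876\right) = 30016$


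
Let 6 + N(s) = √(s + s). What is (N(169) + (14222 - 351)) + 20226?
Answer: 34091 + 13*√2 ≈ 34109.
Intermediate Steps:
N(s) = -6 + √2*√s (N(s) = -6 + √(s + s) = -6 + √(2*s) = -6 + √2*√s)
(N(169) + (14222 - 351)) + 20226 = ((-6 + √2*√169) + (14222 - 351)) + 20226 = ((-6 + √2*13) + 13871) + 20226 = ((-6 + 13*√2) + 13871) + 20226 = (13865 + 13*√2) + 20226 = 34091 + 13*√2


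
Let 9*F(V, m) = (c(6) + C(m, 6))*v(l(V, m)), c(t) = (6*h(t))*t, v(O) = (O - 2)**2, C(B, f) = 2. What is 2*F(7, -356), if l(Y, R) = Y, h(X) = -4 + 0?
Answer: -7100/9 ≈ -788.89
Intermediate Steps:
h(X) = -4
v(O) = (-2 + O)**2
c(t) = -24*t (c(t) = (6*(-4))*t = -24*t)
F(V, m) = -142*(-2 + V)**2/9 (F(V, m) = ((-24*6 + 2)*(-2 + V)**2)/9 = ((-144 + 2)*(-2 + V)**2)/9 = (-142*(-2 + V)**2)/9 = -142*(-2 + V)**2/9)
2*F(7, -356) = 2*(-142*(-2 + 7)**2/9) = 2*(-142/9*5**2) = 2*(-142/9*25) = 2*(-3550/9) = -7100/9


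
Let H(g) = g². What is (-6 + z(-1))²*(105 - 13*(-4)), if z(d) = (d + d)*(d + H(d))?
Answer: 5652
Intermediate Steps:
z(d) = 2*d*(d + d²) (z(d) = (d + d)*(d + d²) = (2*d)*(d + d²) = 2*d*(d + d²))
(-6 + z(-1))²*(105 - 13*(-4)) = (-6 + 2*(-1)²*(1 - 1))²*(105 - 13*(-4)) = (-6 + 2*1*0)²*(105 + 52) = (-6 + 0)²*157 = (-6)²*157 = 36*157 = 5652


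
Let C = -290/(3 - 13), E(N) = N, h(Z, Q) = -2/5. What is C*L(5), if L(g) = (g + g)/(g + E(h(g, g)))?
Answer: 1450/23 ≈ 63.043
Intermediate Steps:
h(Z, Q) = -⅖ (h(Z, Q) = -2*⅕ = -⅖)
L(g) = 2*g/(-⅖ + g) (L(g) = (g + g)/(g - ⅖) = (2*g)/(-⅖ + g) = 2*g/(-⅖ + g))
C = 29 (C = -290/(1*(-10)) = -290/(-10) = -290*(-⅒) = 29)
C*L(5) = 29*(10*5/(-2 + 5*5)) = 29*(10*5/(-2 + 25)) = 29*(10*5/23) = 29*(10*5*(1/23)) = 29*(50/23) = 1450/23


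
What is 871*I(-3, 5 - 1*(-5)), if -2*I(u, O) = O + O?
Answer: -8710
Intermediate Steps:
I(u, O) = -O (I(u, O) = -(O + O)/2 = -O)
871*I(-3, 5 - 1*(-5)) = 871*(-(5 - 1*(-5))) = 871*(-(5 + 5)) = 871*(-1*10) = 871*(-10) = -8710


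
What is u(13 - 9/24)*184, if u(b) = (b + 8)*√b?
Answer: 3795*√202/4 ≈ 13484.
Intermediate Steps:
u(b) = √b*(8 + b) (u(b) = (8 + b)*√b = √b*(8 + b))
u(13 - 9/24)*184 = (√(13 - 9/24)*(8 + (13 - 9/24)))*184 = (√(13 - 1*3/8)*(8 + (13 - 1*3/8)))*184 = (√(13 - 3/8)*(8 + (13 - 3/8)))*184 = (√(101/8)*(8 + 101/8))*184 = ((√202/4)*(165/8))*184 = (165*√202/32)*184 = 3795*√202/4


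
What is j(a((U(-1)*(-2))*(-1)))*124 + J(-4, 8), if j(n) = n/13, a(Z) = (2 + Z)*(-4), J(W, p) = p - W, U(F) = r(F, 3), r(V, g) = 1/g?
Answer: -3500/39 ≈ -89.744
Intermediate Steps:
U(F) = ⅓ (U(F) = 1/3 = ⅓)
a(Z) = -8 - 4*Z
j(n) = n/13 (j(n) = n*(1/13) = n/13)
j(a((U(-1)*(-2))*(-1)))*124 + J(-4, 8) = ((-8 - 4*(⅓)*(-2)*(-1))/13)*124 + (8 - 1*(-4)) = ((-8 - (-8)*(-1)/3)/13)*124 + (8 + 4) = ((-8 - 4*⅔)/13)*124 + 12 = ((-8 - 8/3)/13)*124 + 12 = ((1/13)*(-32/3))*124 + 12 = -32/39*124 + 12 = -3968/39 + 12 = -3500/39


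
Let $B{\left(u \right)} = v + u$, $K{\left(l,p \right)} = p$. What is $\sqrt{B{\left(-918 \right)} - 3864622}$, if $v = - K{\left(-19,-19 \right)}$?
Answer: $i \sqrt{3865521} \approx 1966.1 i$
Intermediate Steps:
$v = 19$ ($v = \left(-1\right) \left(-19\right) = 19$)
$B{\left(u \right)} = 19 + u$
$\sqrt{B{\left(-918 \right)} - 3864622} = \sqrt{\left(19 - 918\right) - 3864622} = \sqrt{-899 - 3864622} = \sqrt{-3865521} = i \sqrt{3865521}$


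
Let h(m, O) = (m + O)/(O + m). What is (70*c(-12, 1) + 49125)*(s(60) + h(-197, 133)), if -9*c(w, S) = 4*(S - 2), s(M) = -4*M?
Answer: -105734795/9 ≈ -1.1748e+7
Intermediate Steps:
c(w, S) = 8/9 - 4*S/9 (c(w, S) = -4*(S - 2)/9 = -4*(-2 + S)/9 = -(-8 + 4*S)/9 = 8/9 - 4*S/9)
h(m, O) = 1 (h(m, O) = (O + m)/(O + m) = 1)
(70*c(-12, 1) + 49125)*(s(60) + h(-197, 133)) = (70*(8/9 - 4/9*1) + 49125)*(-4*60 + 1) = (70*(8/9 - 4/9) + 49125)*(-240 + 1) = (70*(4/9) + 49125)*(-239) = (280/9 + 49125)*(-239) = (442405/9)*(-239) = -105734795/9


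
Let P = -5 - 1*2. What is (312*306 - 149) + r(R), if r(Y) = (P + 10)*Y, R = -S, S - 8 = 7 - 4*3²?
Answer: 95386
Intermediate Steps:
P = -7 (P = -5 - 2 = -7)
S = -21 (S = 8 + (7 - 4*3²) = 8 + (7 - 4*9) = 8 + (7 - 36) = 8 - 29 = -21)
R = 21 (R = -1*(-21) = 21)
r(Y) = 3*Y (r(Y) = (-7 + 10)*Y = 3*Y)
(312*306 - 149) + r(R) = (312*306 - 149) + 3*21 = (95472 - 149) + 63 = 95323 + 63 = 95386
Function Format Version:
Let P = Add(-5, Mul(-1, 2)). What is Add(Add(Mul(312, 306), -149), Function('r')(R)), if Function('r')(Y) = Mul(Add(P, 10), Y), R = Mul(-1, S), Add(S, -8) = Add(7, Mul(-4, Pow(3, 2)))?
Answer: 95386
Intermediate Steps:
P = -7 (P = Add(-5, -2) = -7)
S = -21 (S = Add(8, Add(7, Mul(-4, Pow(3, 2)))) = Add(8, Add(7, Mul(-4, 9))) = Add(8, Add(7, -36)) = Add(8, -29) = -21)
R = 21 (R = Mul(-1, -21) = 21)
Function('r')(Y) = Mul(3, Y) (Function('r')(Y) = Mul(Add(-7, 10), Y) = Mul(3, Y))
Add(Add(Mul(312, 306), -149), Function('r')(R)) = Add(Add(Mul(312, 306), -149), Mul(3, 21)) = Add(Add(95472, -149), 63) = Add(95323, 63) = 95386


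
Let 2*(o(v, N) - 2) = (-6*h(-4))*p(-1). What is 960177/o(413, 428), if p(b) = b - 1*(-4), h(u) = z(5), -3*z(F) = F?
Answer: 56481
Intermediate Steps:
z(F) = -F/3
h(u) = -5/3 (h(u) = -⅓*5 = -5/3)
p(b) = 4 + b (p(b) = b + 4 = 4 + b)
o(v, N) = 17 (o(v, N) = 2 + ((-6*(-5/3))*(4 - 1))/2 = 2 + (10*3)/2 = 2 + (½)*30 = 2 + 15 = 17)
960177/o(413, 428) = 960177/17 = 960177*(1/17) = 56481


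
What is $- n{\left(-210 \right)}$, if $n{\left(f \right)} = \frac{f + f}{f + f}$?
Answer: $-1$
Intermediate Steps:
$n{\left(f \right)} = 1$ ($n{\left(f \right)} = \frac{2 f}{2 f} = 2 f \frac{1}{2 f} = 1$)
$- n{\left(-210 \right)} = \left(-1\right) 1 = -1$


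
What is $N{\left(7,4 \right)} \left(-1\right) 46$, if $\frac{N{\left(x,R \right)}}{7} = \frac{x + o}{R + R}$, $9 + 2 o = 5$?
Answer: $- \frac{805}{4} \approx -201.25$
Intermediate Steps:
$o = -2$ ($o = - \frac{9}{2} + \frac{1}{2} \cdot 5 = - \frac{9}{2} + \frac{5}{2} = -2$)
$N{\left(x,R \right)} = \frac{7 \left(-2 + x\right)}{2 R}$ ($N{\left(x,R \right)} = 7 \frac{x - 2}{R + R} = 7 \frac{-2 + x}{2 R} = \frac{7 \left(-2 + x\right)}{2 R}$)
$N{\left(7,4 \right)} \left(-1\right) 46 = \frac{7 \left(-2 + 7\right)}{2 \cdot 4} \left(-1\right) 46 = \frac{7}{2} \cdot \frac{1}{4} \cdot 5 \left(-1\right) 46 = \frac{35}{8} \left(-1\right) 46 = \left(- \frac{35}{8}\right) 46 = - \frac{805}{4}$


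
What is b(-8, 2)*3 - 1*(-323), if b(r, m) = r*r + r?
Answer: 491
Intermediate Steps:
b(r, m) = r + r² (b(r, m) = r² + r = r + r²)
b(-8, 2)*3 - 1*(-323) = -8*(1 - 8)*3 - 1*(-323) = -8*(-7)*3 + 323 = 56*3 + 323 = 168 + 323 = 491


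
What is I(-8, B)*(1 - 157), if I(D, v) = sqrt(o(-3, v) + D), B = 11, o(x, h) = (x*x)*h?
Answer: -156*sqrt(91) ≈ -1488.1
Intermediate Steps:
o(x, h) = h*x**2 (o(x, h) = x**2*h = h*x**2)
I(D, v) = sqrt(D + 9*v) (I(D, v) = sqrt(v*(-3)**2 + D) = sqrt(v*9 + D) = sqrt(9*v + D) = sqrt(D + 9*v))
I(-8, B)*(1 - 157) = sqrt(-8 + 9*11)*(1 - 157) = sqrt(-8 + 99)*(-156) = sqrt(91)*(-156) = -156*sqrt(91)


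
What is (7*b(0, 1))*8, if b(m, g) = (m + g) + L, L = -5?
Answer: -224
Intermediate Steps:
b(m, g) = -5 + g + m (b(m, g) = (m + g) - 5 = (g + m) - 5 = -5 + g + m)
(7*b(0, 1))*8 = (7*(-5 + 1 + 0))*8 = (7*(-4))*8 = -28*8 = -224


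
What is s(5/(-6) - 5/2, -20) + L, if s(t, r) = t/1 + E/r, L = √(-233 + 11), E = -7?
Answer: -179/60 + I*√222 ≈ -2.9833 + 14.9*I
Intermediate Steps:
L = I*√222 (L = √(-222) = I*√222 ≈ 14.9*I)
s(t, r) = t - 7/r (s(t, r) = t/1 - 7/r = t*1 - 7/r = t - 7/r)
s(5/(-6) - 5/2, -20) + L = ((5/(-6) - 5/2) - 7/(-20)) + I*√222 = ((5*(-⅙) - 5*½) - 7*(-1/20)) + I*√222 = ((-⅚ - 5/2) + 7/20) + I*√222 = (-10/3 + 7/20) + I*√222 = -179/60 + I*√222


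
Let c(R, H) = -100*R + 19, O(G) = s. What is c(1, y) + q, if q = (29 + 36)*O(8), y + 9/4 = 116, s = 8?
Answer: 439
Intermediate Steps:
y = 455/4 (y = -9/4 + 116 = 455/4 ≈ 113.75)
O(G) = 8
c(R, H) = 19 - 100*R
q = 520 (q = (29 + 36)*8 = 65*8 = 520)
c(1, y) + q = (19 - 100*1) + 520 = (19 - 100) + 520 = -81 + 520 = 439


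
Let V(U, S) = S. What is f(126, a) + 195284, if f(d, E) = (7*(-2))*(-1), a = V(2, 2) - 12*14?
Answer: 195298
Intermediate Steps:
a = -166 (a = 2 - 12*14 = 2 - 168 = -166)
f(d, E) = 14 (f(d, E) = -14*(-1) = 14)
f(126, a) + 195284 = 14 + 195284 = 195298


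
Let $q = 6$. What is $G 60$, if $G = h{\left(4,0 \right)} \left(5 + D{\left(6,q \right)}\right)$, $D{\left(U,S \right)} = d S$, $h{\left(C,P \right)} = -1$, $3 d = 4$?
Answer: $-780$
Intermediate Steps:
$d = \frac{4}{3}$ ($d = \frac{1}{3} \cdot 4 = \frac{4}{3} \approx 1.3333$)
$D{\left(U,S \right)} = \frac{4 S}{3}$
$G = -13$ ($G = - (5 + \frac{4}{3} \cdot 6) = - (5 + 8) = \left(-1\right) 13 = -13$)
$G 60 = \left(-13\right) 60 = -780$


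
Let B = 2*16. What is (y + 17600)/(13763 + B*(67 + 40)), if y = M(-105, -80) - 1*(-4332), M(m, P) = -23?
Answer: 7303/5729 ≈ 1.2747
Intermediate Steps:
B = 32
y = 4309 (y = -23 - 1*(-4332) = -23 + 4332 = 4309)
(y + 17600)/(13763 + B*(67 + 40)) = (4309 + 17600)/(13763 + 32*(67 + 40)) = 21909/(13763 + 32*107) = 21909/(13763 + 3424) = 21909/17187 = 21909*(1/17187) = 7303/5729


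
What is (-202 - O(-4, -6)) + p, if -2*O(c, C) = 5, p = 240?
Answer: 81/2 ≈ 40.500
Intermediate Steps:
O(c, C) = -5/2 (O(c, C) = -½*5 = -5/2)
(-202 - O(-4, -6)) + p = (-202 - 1*(-5/2)) + 240 = (-202 + 5/2) + 240 = -399/2 + 240 = 81/2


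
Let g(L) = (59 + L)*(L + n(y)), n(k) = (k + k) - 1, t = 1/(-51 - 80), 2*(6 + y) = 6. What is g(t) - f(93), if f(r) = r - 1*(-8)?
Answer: -8827565/17161 ≈ -514.40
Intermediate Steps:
y = -3 (y = -6 + (½)*6 = -6 + 3 = -3)
t = -1/131 (t = 1/(-131) = -1/131 ≈ -0.0076336)
f(r) = 8 + r (f(r) = r + 8 = 8 + r)
n(k) = -1 + 2*k (n(k) = 2*k - 1 = -1 + 2*k)
g(L) = (-7 + L)*(59 + L) (g(L) = (59 + L)*(L + (-1 + 2*(-3))) = (59 + L)*(L + (-1 - 6)) = (59 + L)*(L - 7) = (59 + L)*(-7 + L) = (-7 + L)*(59 + L))
g(t) - f(93) = (-413 + (-1/131)² + 52*(-1/131)) - (8 + 93) = (-413 + 1/17161 - 52/131) - 1*101 = -7094304/17161 - 101 = -8827565/17161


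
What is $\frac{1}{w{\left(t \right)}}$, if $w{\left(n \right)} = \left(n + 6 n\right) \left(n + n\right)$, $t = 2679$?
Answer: $\frac{1}{100478574} \approx 9.9524 \cdot 10^{-9}$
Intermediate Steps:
$w{\left(n \right)} = 14 n^{2}$ ($w{\left(n \right)} = 7 n 2 n = 14 n^{2}$)
$\frac{1}{w{\left(t \right)}} = \frac{1}{14 \cdot 2679^{2}} = \frac{1}{14 \cdot 7177041} = \frac{1}{100478574}$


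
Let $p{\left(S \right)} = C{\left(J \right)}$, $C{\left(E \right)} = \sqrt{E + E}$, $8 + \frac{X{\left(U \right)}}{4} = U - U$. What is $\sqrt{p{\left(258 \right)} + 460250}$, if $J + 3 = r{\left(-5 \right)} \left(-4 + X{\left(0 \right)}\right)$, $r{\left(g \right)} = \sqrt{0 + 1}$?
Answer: $\sqrt{460250 + i \sqrt{78}} \approx 678.42 + 0.007 i$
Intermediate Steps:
$r{\left(g \right)} = 1$ ($r{\left(g \right)} = \sqrt{1} = 1$)
$X{\left(U \right)} = -32$ ($X{\left(U \right)} = -32 + 4 \left(U - U\right) = -32 + 4 \cdot 0 = -32 + 0 = -32$)
$J = -39$ ($J = -3 + 1 \left(-4 - 32\right) = -3 + 1 \left(-36\right) = -3 - 36 = -39$)
$C{\left(E \right)} = \sqrt{2} \sqrt{E}$ ($C{\left(E \right)} = \sqrt{2 E} = \sqrt{2} \sqrt{E}$)
$p{\left(S \right)} = i \sqrt{78}$ ($p{\left(S \right)} = \sqrt{2} \sqrt{-39} = \sqrt{2} i \sqrt{39} = i \sqrt{78}$)
$\sqrt{p{\left(258 \right)} + 460250} = \sqrt{i \sqrt{78} + 460250} = \sqrt{460250 + i \sqrt{78}}$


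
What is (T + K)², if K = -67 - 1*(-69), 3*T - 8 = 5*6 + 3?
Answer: 2209/9 ≈ 245.44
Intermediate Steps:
T = 41/3 (T = 8/3 + (5*6 + 3)/3 = 8/3 + (30 + 3)/3 = 8/3 + (⅓)*33 = 8/3 + 11 = 41/3 ≈ 13.667)
K = 2 (K = -67 + 69 = 2)
(T + K)² = (41/3 + 2)² = (47/3)² = 2209/9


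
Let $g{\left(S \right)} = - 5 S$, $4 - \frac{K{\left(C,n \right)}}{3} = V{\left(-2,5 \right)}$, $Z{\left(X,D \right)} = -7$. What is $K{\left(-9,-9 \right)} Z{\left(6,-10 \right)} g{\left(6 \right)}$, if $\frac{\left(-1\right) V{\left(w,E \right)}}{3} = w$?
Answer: $-1260$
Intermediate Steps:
$V{\left(w,E \right)} = - 3 w$
$K{\left(C,n \right)} = -6$ ($K{\left(C,n \right)} = 12 - 3 \left(\left(-3\right) \left(-2\right)\right) = 12 - 18 = -6$)
$K{\left(-9,-9 \right)} Z{\left(6,-10 \right)} g{\left(6 \right)} = \left(-6\right) \left(-7\right) \left(\left(-5\right) 6\right) = 42 \left(-30\right) = -1260$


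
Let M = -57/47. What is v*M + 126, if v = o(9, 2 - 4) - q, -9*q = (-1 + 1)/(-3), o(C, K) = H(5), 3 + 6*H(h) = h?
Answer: 5903/47 ≈ 125.60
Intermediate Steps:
H(h) = -½ + h/6
o(C, K) = ⅓ (o(C, K) = -½ + (⅙)*5 = -½ + ⅚ = ⅓)
M = -57/47 (M = -57*1/47 = -57/47 ≈ -1.2128)
q = 0 (q = -(-1 + 1)/(9*(-3)) = -(-1)*0/27 = -⅑*0 = 0)
v = ⅓ (v = ⅓ - 1*0 = ⅓ + 0 = ⅓ ≈ 0.33333)
v*M + 126 = (⅓)*(-57/47) + 126 = -19/47 + 126 = 5903/47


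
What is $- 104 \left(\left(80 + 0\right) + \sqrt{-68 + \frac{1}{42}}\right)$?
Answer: $-8320 - \frac{52 i \sqrt{119910}}{21} \approx -8320.0 - 857.46 i$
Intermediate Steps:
$- 104 \left(\left(80 + 0\right) + \sqrt{-68 + \frac{1}{42}}\right) = - 104 \left(80 + \sqrt{-68 + \frac{1}{42}}\right) = - 104 \left(80 + \sqrt{- \frac{2855}{42}}\right) = - 104 \left(80 + \frac{i \sqrt{119910}}{42}\right) = -8320 - \frac{52 i \sqrt{119910}}{21}$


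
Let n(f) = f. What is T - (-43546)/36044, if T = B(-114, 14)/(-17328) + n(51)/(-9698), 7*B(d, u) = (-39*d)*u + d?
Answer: 32109210157/46490776696 ≈ 0.69066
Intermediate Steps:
B(d, u) = d/7 - 39*d*u/7 (B(d, u) = ((-39*d)*u + d)/7 = (-39*d*u + d)/7 = (d - 39*d*u)/7 = d/7 - 39*d*u/7)
T = -2669837/5159336 (T = ((⅐)*(-114)*(1 - 39*14))/(-17328) + 51/(-9698) = ((⅐)*(-114)*(1 - 546))*(-1/17328) + 51*(-1/9698) = ((⅐)*(-114)*(-545))*(-1/17328) - 51/9698 = (62130/7)*(-1/17328) - 51/9698 = -545/1064 - 51/9698 = -2669837/5159336 ≈ -0.51748)
T - (-43546)/36044 = -2669837/5159336 - (-43546)/36044 = -2669837/5159336 - 1*(-21773/18022) = -2669837/5159336 + 21773/18022 = 32109210157/46490776696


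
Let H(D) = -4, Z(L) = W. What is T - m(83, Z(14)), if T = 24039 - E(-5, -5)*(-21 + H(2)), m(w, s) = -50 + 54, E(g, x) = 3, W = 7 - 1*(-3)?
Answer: 24110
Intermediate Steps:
W = 10 (W = 7 + 3 = 10)
Z(L) = 10
m(w, s) = 4
T = 24114 (T = 24039 - 3*(-21 - 4) = 24039 - 3*(-25) = 24039 - 1*(-75) = 24039 + 75 = 24114)
T - m(83, Z(14)) = 24114 - 1*4 = 24114 - 4 = 24110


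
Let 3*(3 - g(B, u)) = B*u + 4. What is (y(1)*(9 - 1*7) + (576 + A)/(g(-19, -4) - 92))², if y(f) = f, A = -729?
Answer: 1329409/120409 ≈ 11.041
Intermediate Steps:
g(B, u) = 5/3 - B*u/3 (g(B, u) = 3 - (B*u + 4)/3 = 3 - (4 + B*u)/3 = 3 + (-4/3 - B*u/3) = 5/3 - B*u/3)
(y(1)*(9 - 1*7) + (576 + A)/(g(-19, -4) - 92))² = (1*(9 - 1*7) + (576 - 729)/((5/3 - ⅓*(-19)*(-4)) - 92))² = (1*(9 - 7) - 153/((5/3 - 76/3) - 92))² = (1*2 - 153/(-71/3 - 92))² = (2 - 153/(-347/3))² = (2 - 153*(-3/347))² = (2 + 459/347)² = (1153/347)² = 1329409/120409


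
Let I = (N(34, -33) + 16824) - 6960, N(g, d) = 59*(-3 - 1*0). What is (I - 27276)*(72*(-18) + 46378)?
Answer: -792947298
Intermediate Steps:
N(g, d) = -177 (N(g, d) = 59*(-3 + 0) = 59*(-3) = -177)
I = 9687 (I = (-177 + 16824) - 6960 = 16647 - 6960 = 9687)
(I - 27276)*(72*(-18) + 46378) = (9687 - 27276)*(72*(-18) + 46378) = -17589*(-1296 + 46378) = -17589*45082 = -792947298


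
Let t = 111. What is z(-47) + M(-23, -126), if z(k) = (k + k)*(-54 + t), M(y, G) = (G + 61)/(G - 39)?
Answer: -176801/33 ≈ -5357.6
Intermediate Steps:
M(y, G) = (61 + G)/(-39 + G)
z(k) = 114*k (z(k) = (k + k)*(-54 + 111) = (2*k)*57 = 114*k)
z(-47) + M(-23, -126) = 114*(-47) + (61 - 126)/(-39 - 126) = -5358 - 65/(-165) = -5358 - 1/165*(-65) = -5358 + 13/33 = -176801/33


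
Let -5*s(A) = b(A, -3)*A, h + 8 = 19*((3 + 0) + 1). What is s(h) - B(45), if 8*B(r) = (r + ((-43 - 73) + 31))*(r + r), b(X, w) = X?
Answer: -2374/5 ≈ -474.80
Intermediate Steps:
h = 68 (h = -8 + 19*((3 + 0) + 1) = -8 + 19*(3 + 1) = -8 + 19*4 = -8 + 76 = 68)
s(A) = -A**2/5 (s(A) = -A*A/5 = -A**2/5)
B(r) = r*(-85 + r)/4 (B(r) = ((r + ((-43 - 73) + 31))*(r + r))/8 = ((r + (-116 + 31))*(2*r))/8 = ((r - 85)*(2*r))/8 = ((-85 + r)*(2*r))/8 = (2*r*(-85 + r))/8 = r*(-85 + r)/4)
s(h) - B(45) = -1/5*68**2 - 45*(-85 + 45)/4 = -1/5*4624 - 45*(-40)/4 = -4624/5 - 1*(-450) = -4624/5 + 450 = -2374/5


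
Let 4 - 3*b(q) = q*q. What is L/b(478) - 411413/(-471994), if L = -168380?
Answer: 2770189095/898676576 ≈ 3.0825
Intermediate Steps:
b(q) = 4/3 - q²/3 (b(q) = 4/3 - q*q/3 = 4/3 - q²/3)
L/b(478) - 411413/(-471994) = -168380/(4/3 - ⅓*478²) - 411413/(-471994) = -168380/(4/3 - ⅓*228484) - 411413*(-1/471994) = -168380/(4/3 - 228484/3) + 411413/471994 = -168380/(-76160) + 411413/471994 = -168380*(-1/76160) + 411413/471994 = 8419/3808 + 411413/471994 = 2770189095/898676576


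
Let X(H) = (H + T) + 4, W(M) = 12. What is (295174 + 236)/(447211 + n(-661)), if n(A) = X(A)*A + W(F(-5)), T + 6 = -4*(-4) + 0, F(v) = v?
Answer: 9847/29163 ≈ 0.33765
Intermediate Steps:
T = 10 (T = -6 + (-4*(-4) + 0) = -6 + (16 + 0) = -6 + 16 = 10)
X(H) = 14 + H (X(H) = (H + 10) + 4 = (10 + H) + 4 = 14 + H)
n(A) = 12 + A*(14 + A) (n(A) = (14 + A)*A + 12 = A*(14 + A) + 12 = 12 + A*(14 + A))
(295174 + 236)/(447211 + n(-661)) = (295174 + 236)/(447211 + (12 - 661*(14 - 661))) = 295410/(447211 + (12 - 661*(-647))) = 295410/(447211 + (12 + 427667)) = 295410/(447211 + 427679) = 295410/874890 = 295410*(1/874890) = 9847/29163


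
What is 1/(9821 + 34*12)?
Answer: 1/10229 ≈ 9.7761e-5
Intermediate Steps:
1/(9821 + 34*12) = 1/(9821 + 408) = 1/10229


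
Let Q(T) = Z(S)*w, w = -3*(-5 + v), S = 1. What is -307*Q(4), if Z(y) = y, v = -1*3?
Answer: -7368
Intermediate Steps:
v = -3
w = 24 (w = -3*(-5 - 3) = -3*(-8) = 24)
Q(T) = 24 (Q(T) = 1*24 = 24)
-307*Q(4) = -307*24 = -7368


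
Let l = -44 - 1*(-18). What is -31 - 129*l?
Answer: 3323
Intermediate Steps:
l = -26 (l = -44 + 18 = -26)
-31 - 129*l = -31 - 129*(-26) = -31 + 3354 = 3323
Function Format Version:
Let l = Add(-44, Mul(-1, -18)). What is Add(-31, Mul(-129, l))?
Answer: 3323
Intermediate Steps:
l = -26 (l = Add(-44, 18) = -26)
Add(-31, Mul(-129, l)) = Add(-31, Mul(-129, -26)) = Add(-31, 3354) = 3323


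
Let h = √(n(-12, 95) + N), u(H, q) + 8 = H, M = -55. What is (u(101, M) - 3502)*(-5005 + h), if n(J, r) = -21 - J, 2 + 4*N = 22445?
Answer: 17062045 - 3409*√22407/2 ≈ 1.6807e+7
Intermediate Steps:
N = 22443/4 (N = -½ + (¼)*22445 = -½ + 22445/4 = 22443/4 ≈ 5610.8)
u(H, q) = -8 + H
h = √22407/2 (h = √((-21 - 1*(-12)) + 22443/4) = √((-21 + 12) + 22443/4) = √(-9 + 22443/4) = √(22407/4) = √22407/2 ≈ 74.845)
(u(101, M) - 3502)*(-5005 + h) = ((-8 + 101) - 3502)*(-5005 + √22407/2) = (93 - 3502)*(-5005 + √22407/2) = -3409*(-5005 + √22407/2) = 17062045 - 3409*√22407/2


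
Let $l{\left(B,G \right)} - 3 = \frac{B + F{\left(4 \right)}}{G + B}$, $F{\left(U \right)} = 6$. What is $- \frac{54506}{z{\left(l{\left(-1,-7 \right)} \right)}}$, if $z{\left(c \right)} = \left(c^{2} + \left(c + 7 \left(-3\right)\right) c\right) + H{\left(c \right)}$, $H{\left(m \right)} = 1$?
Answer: $\frac{1744192}{1203} \approx 1449.9$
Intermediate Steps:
$l{\left(B,G \right)} = 3 + \frac{6 + B}{B + G}$ ($l{\left(B,G \right)} = 3 + \frac{B + 6}{G + B} = 3 + \frac{6 + B}{B + G}$)
$z{\left(c \right)} = 1 + c^{2} + c \left(-21 + c\right)$ ($z{\left(c \right)} = \left(c^{2} + \left(c + 7 \left(-3\right)\right) c\right) + 1 = \left(c^{2} + \left(c - 21\right) c\right) + 1 = \left(c^{2} + \left(-21 + c\right) c\right) + 1 = \left(c^{2} + c \left(-21 + c\right)\right) + 1 = 1 + c^{2} + c \left(-21 + c\right)$)
$- \frac{54506}{z{\left(l{\left(-1,-7 \right)} \right)}} = - \frac{54506}{1 - 21 \frac{6 + 3 \left(-7\right) + 4 \left(-1\right)}{-1 - 7} + 2 \left(\frac{6 + 3 \left(-7\right) + 4 \left(-1\right)}{-1 - 7}\right)^{2}} = - \frac{54506}{1 - 21 \frac{6 - 21 - 4}{-8} + 2 \left(\frac{6 - 21 - 4}{-8}\right)^{2}} = - \frac{54506}{1 - 21 \left(\left(- \frac{1}{8}\right) \left(-19\right)\right) + 2 \left(\left(- \frac{1}{8}\right) \left(-19\right)\right)^{2}} = - \frac{54506}{1 - \frac{399}{8} + 2 \left(\frac{19}{8}\right)^{2}} = - \frac{54506}{1 - \frac{399}{8} + 2 \cdot \frac{361}{64}} = - \frac{54506}{1 - \frac{399}{8} + \frac{361}{32}} = - \frac{54506}{- \frac{1203}{32}} = \left(-54506\right) \left(- \frac{32}{1203}\right) = \frac{1744192}{1203}$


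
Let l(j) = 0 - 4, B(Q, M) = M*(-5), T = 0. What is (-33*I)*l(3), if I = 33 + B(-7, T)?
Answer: 4356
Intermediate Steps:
B(Q, M) = -5*M
l(j) = -4
I = 33 (I = 33 - 5*0 = 33 + 0 = 33)
(-33*I)*l(3) = -33*33*(-4) = -1089*(-4) = 4356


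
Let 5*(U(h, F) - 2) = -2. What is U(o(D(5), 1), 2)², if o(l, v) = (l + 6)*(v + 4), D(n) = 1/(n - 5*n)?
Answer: 64/25 ≈ 2.5600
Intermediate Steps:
D(n) = -1/(4*n) (D(n) = 1/(-4*n) = -1/(4*n))
o(l, v) = (4 + v)*(6 + l) (o(l, v) = (6 + l)*(4 + v) = (4 + v)*(6 + l))
U(h, F) = 8/5 (U(h, F) = 2 + (⅕)*(-2) = 2 - ⅖ = 8/5)
U(o(D(5), 1), 2)² = (8/5)² = 64/25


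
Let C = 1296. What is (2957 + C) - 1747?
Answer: 2506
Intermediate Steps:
(2957 + C) - 1747 = (2957 + 1296) - 1747 = 4253 - 1747 = 2506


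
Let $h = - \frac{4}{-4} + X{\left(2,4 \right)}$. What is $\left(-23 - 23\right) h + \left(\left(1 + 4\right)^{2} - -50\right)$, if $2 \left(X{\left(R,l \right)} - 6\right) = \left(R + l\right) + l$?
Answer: $-477$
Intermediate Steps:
$X{\left(R,l \right)} = 6 + l + \frac{R}{2}$ ($X{\left(R,l \right)} = 6 + \frac{\left(R + l\right) + l}{2} = 6 + \frac{R + 2 l}{2} = 6 + \left(l + \frac{R}{2}\right) = 6 + l + \frac{R}{2}$)
$h = 12$ ($h = - \frac{4}{-4} + \left(6 + 4 + \frac{1}{2} \cdot 2\right) = - \frac{4 \left(-1\right)}{4} + \left(6 + 4 + 1\right) = \left(-1\right) \left(-1\right) + 11 = 1 + 11 = 12$)
$\left(-23 - 23\right) h + \left(\left(1 + 4\right)^{2} - -50\right) = \left(-23 - 23\right) 12 + \left(\left(1 + 4\right)^{2} - -50\right) = \left(-46\right) 12 + \left(5^{2} + 50\right) = -552 + \left(25 + 50\right) = -552 + 75 = -477$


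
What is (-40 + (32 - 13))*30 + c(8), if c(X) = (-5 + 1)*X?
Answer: -662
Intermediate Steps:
c(X) = -4*X
(-40 + (32 - 13))*30 + c(8) = (-40 + (32 - 13))*30 - 4*8 = (-40 + 19)*30 - 32 = -21*30 - 32 = -630 - 32 = -662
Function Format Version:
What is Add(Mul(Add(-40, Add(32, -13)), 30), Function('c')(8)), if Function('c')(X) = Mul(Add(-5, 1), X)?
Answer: -662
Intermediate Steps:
Function('c')(X) = Mul(-4, X)
Add(Mul(Add(-40, Add(32, -13)), 30), Function('c')(8)) = Add(Mul(Add(-40, Add(32, -13)), 30), Mul(-4, 8)) = Add(Mul(Add(-40, 19), 30), -32) = Add(Mul(-21, 30), -32) = Add(-630, -32) = -662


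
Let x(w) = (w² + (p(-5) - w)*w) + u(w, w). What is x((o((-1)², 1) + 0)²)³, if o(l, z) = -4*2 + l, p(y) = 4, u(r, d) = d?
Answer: 14706125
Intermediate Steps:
o(l, z) = -8 + l
x(w) = w + w² + w*(4 - w) (x(w) = (w² + (4 - w)*w) + w = (w² + w*(4 - w)) + w = w + w² + w*(4 - w))
x((o((-1)², 1) + 0)²)³ = (5*((-8 + (-1)²) + 0)²)³ = (5*((-8 + 1) + 0)²)³ = (5*(-7 + 0)²)³ = (5*(-7)²)³ = (5*49)³ = 245³ = 14706125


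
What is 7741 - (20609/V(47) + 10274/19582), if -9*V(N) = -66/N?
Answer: -26784049511/215402 ≈ -1.2434e+5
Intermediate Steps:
V(N) = 22/(3*N) (V(N) = -(-22)/(3*N) = 22/(3*N))
7741 - (20609/V(47) + 10274/19582) = 7741 - (20609/(((22/3)/47)) + 10274/19582) = 7741 - (20609/(((22/3)*(1/47))) + 10274*(1/19582)) = 7741 - (20609/(22/141) + 5137/9791) = 7741 - (20609*(141/22) + 5137/9791) = 7741 - (2905869/22 + 5137/9791) = 7741 - 1*28451476393/215402 = 7741 - 28451476393/215402 = -26784049511/215402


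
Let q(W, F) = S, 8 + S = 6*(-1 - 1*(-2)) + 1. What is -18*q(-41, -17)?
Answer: 18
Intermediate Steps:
S = -1 (S = -8 + (6*(-1 - 1*(-2)) + 1) = -8 + (6*(-1 + 2) + 1) = -8 + (6*1 + 1) = -8 + (6 + 1) = -8 + 7 = -1)
q(W, F) = -1
-18*q(-41, -17) = -18*(-1) = 18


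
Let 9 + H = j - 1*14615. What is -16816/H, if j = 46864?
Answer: -1051/2015 ≈ -0.52159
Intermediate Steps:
H = 32240 (H = -9 + (46864 - 1*14615) = -9 + (46864 - 14615) = -9 + 32249 = 32240)
-16816/H = -16816/32240 = -16816*1/32240 = -1051/2015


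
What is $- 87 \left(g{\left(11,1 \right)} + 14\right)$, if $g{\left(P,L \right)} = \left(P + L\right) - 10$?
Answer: $-1392$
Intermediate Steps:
$g{\left(P,L \right)} = -10 + L + P$ ($g{\left(P,L \right)} = \left(L + P\right) - 10 = -10 + L + P$)
$- 87 \left(g{\left(11,1 \right)} + 14\right) = - 87 \left(\left(-10 + 1 + 11\right) + 14\right) = - 87 \left(2 + 14\right) = \left(-87\right) 16 = -1392$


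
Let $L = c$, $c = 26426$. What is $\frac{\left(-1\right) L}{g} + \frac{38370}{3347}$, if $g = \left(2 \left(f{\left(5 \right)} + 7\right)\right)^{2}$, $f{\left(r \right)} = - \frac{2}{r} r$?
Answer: $- \frac{42305411}{167350} \approx -252.8$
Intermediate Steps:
$L = 26426$
$f{\left(r \right)} = -2$
$g = 100$ ($g = \left(2 \left(-2 + 7\right)\right)^{2} = \left(2 \cdot 5\right)^{2} = 10^{2} = 100$)
$\frac{\left(-1\right) L}{g} + \frac{38370}{3347} = \frac{\left(-1\right) 26426}{100} + \frac{38370}{3347} = \left(-26426\right) \frac{1}{100} + 38370 \cdot \frac{1}{3347} = - \frac{13213}{50} + \frac{38370}{3347} = - \frac{42305411}{167350}$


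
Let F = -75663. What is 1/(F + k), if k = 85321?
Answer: 1/9658 ≈ 0.00010354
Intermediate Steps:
1/(F + k) = 1/(-75663 + 85321) = 1/9658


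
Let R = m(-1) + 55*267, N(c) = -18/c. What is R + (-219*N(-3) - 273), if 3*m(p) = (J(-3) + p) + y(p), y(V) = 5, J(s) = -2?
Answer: 39296/3 ≈ 13099.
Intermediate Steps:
m(p) = 1 + p/3 (m(p) = ((-2 + p) + 5)/3 = (3 + p)/3 = 1 + p/3)
R = 44057/3 (R = (1 + (⅓)*(-1)) + 55*267 = (1 - ⅓) + 14685 = ⅔ + 14685 = 44057/3 ≈ 14686.)
R + (-219*N(-3) - 273) = 44057/3 + (-(-3942)/(-3) - 273) = 44057/3 + (-(-3942)*(-1)/3 - 273) = 44057/3 + (-219*6 - 273) = 44057/3 + (-1314 - 273) = 44057/3 - 1587 = 39296/3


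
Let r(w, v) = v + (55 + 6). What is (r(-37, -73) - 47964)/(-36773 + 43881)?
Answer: -11994/1777 ≈ -6.7496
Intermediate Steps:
r(w, v) = 61 + v (r(w, v) = v + 61 = 61 + v)
(r(-37, -73) - 47964)/(-36773 + 43881) = ((61 - 73) - 47964)/(-36773 + 43881) = (-12 - 47964)/7108 = -47976*1/7108 = -11994/1777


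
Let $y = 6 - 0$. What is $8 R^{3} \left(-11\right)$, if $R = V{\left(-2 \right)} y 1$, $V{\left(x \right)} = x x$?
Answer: $-1216512$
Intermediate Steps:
$V{\left(x \right)} = x^{2}$
$y = 6$ ($y = 6 + 0 = 6$)
$R = 24$ ($R = \left(-2\right)^{2} \cdot 6 \cdot 1 = 4 \cdot 6 \cdot 1 = 24 \cdot 1 = 24$)
$8 R^{3} \left(-11\right) = 8 \cdot 24^{3} \left(-11\right) = 8 \cdot 13824 \left(-11\right) = 110592 \left(-11\right) = -1216512$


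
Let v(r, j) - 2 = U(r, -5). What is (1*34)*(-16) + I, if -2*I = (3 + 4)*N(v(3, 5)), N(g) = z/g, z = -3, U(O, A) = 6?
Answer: -8683/16 ≈ -542.69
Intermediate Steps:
v(r, j) = 8 (v(r, j) = 2 + 6 = 8)
N(g) = -3/g
I = 21/16 (I = -(3 + 4)*(-3/8)/2 = -7*(-3*⅛)/2 = -7*(-3)/(2*8) = -½*(-21/8) = 21/16 ≈ 1.3125)
(1*34)*(-16) + I = (1*34)*(-16) + 21/16 = 34*(-16) + 21/16 = -544 + 21/16 = -8683/16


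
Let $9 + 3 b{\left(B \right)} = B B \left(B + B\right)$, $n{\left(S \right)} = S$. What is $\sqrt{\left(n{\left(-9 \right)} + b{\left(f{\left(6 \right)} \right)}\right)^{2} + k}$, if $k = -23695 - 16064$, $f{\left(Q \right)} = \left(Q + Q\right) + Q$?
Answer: $\sqrt{14983617} \approx 3870.9$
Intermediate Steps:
$f{\left(Q \right)} = 3 Q$ ($f{\left(Q \right)} = 2 Q + Q = 3 Q$)
$b{\left(B \right)} = -3 + \frac{2 B^{3}}{3}$ ($b{\left(B \right)} = -3 + \frac{B B \left(B + B\right)}{3} = -3 + \frac{B B 2 B}{3} = -3 + \frac{B 2 B^{2}}{3} = -3 + \frac{2 B^{3}}{3}$)
$k = -39759$
$\sqrt{\left(n{\left(-9 \right)} + b{\left(f{\left(6 \right)} \right)}\right)^{2} + k} = \sqrt{\left(-9 - \left(3 - \frac{2 \left(3 \cdot 6\right)^{3}}{3}\right)\right)^{2} - 39759} = \sqrt{\left(-9 - \left(3 - \frac{2 \cdot 18^{3}}{3}\right)\right)^{2} - 39759} = \sqrt{\left(-9 + \left(-3 + \frac{2}{3} \cdot 5832\right)\right)^{2} - 39759} = \sqrt{\left(-9 + \left(-3 + 3888\right)\right)^{2} - 39759} = \sqrt{\left(-9 + 3885\right)^{2} - 39759} = \sqrt{3876^{2} - 39759} = \sqrt{15023376 - 39759} = \sqrt{14983617}$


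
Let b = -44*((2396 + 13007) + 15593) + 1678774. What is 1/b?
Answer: 1/314950 ≈ 3.1751e-6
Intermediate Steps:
b = 314950 (b = -44*(15403 + 15593) + 1678774 = -44*30996 + 1678774 = -1363824 + 1678774 = 314950)
1/b = 1/314950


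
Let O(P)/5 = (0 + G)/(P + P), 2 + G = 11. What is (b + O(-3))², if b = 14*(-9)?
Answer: 71289/4 ≈ 17822.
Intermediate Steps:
b = -126
G = 9 (G = -2 + 11 = 9)
O(P) = 45/(2*P) (O(P) = 5*((0 + 9)/(P + P)) = 5*(9/((2*P))) = 5*(9*(1/(2*P))) = 5*(9/(2*P)) = 45/(2*P))
(b + O(-3))² = (-126 + (45/2)/(-3))² = (-126 + (45/2)*(-⅓))² = (-126 - 15/2)² = (-267/2)² = 71289/4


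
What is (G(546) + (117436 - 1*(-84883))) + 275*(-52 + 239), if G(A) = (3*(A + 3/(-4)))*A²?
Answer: 487896991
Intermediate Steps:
G(A) = A²*(-9/4 + 3*A) (G(A) = (3*(A + 3*(-¼)))*A² = (3*(A - ¾))*A² = (3*(-¾ + A))*A² = (-9/4 + 3*A)*A² = A²*(-9/4 + 3*A))
(G(546) + (117436 - 1*(-84883))) + 275*(-52 + 239) = (546²*(-9/4 + 3*546) + (117436 - 1*(-84883))) + 275*(-52 + 239) = (298116*(-9/4 + 1638) + (117436 + 84883)) + 275*187 = (298116*(6543/4) + 202319) + 51425 = (487643247 + 202319) + 51425 = 487845566 + 51425 = 487896991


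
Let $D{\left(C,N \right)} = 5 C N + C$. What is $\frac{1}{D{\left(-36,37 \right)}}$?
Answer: $- \frac{1}{6696} \approx -0.00014934$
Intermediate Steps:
$D{\left(C,N \right)} = C + 5 C N$ ($D{\left(C,N \right)} = 5 C N + C = C + 5 C N$)
$\frac{1}{D{\left(-36,37 \right)}} = \frac{1}{\left(-36\right) \left(1 + 5 \cdot 37\right)} = \frac{1}{\left(-36\right) \left(1 + 185\right)} = \frac{1}{\left(-36\right) 186} = \frac{1}{-6696} = - \frac{1}{6696}$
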